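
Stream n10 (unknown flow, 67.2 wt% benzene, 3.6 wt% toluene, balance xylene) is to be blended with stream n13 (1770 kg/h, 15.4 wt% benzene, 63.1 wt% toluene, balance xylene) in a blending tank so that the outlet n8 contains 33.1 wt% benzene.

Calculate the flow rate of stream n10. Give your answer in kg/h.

Let n10 be the unknown flow. Total out = 1770 + n10.
benzene balance: 272.58 + 0.672·n10 = 0.331·(1770 + n10)
(0.672 − 0.331)·n10 = 0.331×1770 − 272.58 = 313.29
n10 = 313.29 / 0.341 = 918.74 kg/h

918.7 kg/h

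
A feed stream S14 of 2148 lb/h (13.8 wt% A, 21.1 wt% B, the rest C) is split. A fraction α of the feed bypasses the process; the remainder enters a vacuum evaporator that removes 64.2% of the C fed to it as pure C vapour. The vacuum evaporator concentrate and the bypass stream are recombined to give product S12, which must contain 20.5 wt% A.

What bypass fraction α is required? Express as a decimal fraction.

All 2148×0.138 = 296.42 lb/h of A reaches S12, so S12 = 296.42/0.205 = 1446 lb/h and vapour = 702.03 lb/h.
The evaporator receives (1−α)·2148 of feed at 0.651 C and removes 0.642 of that C:
0.642×0.651×(1−α)×2148 = 702.03
(1−α) = 702.03/897.74 = 0.7820;  α = 0.2180.

0.218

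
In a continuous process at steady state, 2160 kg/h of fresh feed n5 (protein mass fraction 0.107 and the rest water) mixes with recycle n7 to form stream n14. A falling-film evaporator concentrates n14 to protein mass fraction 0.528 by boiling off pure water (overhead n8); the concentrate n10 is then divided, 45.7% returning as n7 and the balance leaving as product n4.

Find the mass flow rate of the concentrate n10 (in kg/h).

806.1 kg/h

Overall protein balance (none leaves overhead): protein in fresh feed = protein in product, i.e. 2160×0.107 = (1−0.457)·n10·0.528.
n10 = 231.12/(0.528×0.543) = 806.13 kg/h.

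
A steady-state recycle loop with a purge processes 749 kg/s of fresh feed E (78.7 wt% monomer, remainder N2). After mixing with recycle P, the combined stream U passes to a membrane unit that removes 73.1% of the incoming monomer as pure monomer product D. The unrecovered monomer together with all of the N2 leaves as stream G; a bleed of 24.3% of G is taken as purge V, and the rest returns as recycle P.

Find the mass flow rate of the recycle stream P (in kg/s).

N2 enters only via E and leaves only via the purge: 749×0.213 = 0.243×(N2 in G), and the membrane unit passes all N2, so N2 in U = N2 in G = 656.53 kg/s.
monomer in U: m_A = 749×0.787 + (1−0.243)·(1−0.731)·m_A, so m_A = 589.46/0.7964 = 740.19 kg/s.
G = (1−0.731)×740.19 + 656.53 = 855.64 kg/s.
Recycle P = (1−0.243)×855.64 = 647.72 kg/s.

647.7 kg/s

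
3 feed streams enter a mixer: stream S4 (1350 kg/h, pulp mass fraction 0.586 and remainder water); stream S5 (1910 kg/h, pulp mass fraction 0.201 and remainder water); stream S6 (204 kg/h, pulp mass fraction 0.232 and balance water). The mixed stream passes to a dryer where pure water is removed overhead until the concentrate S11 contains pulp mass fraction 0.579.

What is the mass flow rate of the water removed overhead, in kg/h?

1353 kg/h

pulp entering = 1350×0.586 + 1910×0.201 + 204×0.232 = 1222.3 kg/h.
All pulp reports to S11, so S11 = 1222.3/0.579 = 2111.1 kg/h.
Total feed = 3464 kg/h; overhead = 3464 − 2111.1 = 1352.9 kg/h.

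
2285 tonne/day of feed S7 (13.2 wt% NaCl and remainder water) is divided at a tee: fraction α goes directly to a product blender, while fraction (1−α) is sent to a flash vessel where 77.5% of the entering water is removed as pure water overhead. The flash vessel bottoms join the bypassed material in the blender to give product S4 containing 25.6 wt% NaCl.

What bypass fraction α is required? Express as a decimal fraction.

All 2285×0.132 = 301.62 tonne/day of NaCl reaches S4, so S4 = 301.62/0.256 = 1178.2 tonne/day and vapour = 1106.8 tonne/day.
The evaporator receives (1−α)·2285 of feed at 0.868 water and removes 0.775 of that water:
0.775×0.868×(1−α)×2285 = 1106.8
(1−α) = 1106.8/1537.1 = 0.7200;  α = 0.2800.

0.280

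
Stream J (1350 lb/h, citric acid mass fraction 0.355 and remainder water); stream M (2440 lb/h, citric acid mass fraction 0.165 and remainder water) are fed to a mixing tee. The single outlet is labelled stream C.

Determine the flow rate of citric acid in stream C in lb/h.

881.9 lb/h

citric acid out = citric acid in = 1350×0.355 + 2440×0.165 = 881.85 lb/h.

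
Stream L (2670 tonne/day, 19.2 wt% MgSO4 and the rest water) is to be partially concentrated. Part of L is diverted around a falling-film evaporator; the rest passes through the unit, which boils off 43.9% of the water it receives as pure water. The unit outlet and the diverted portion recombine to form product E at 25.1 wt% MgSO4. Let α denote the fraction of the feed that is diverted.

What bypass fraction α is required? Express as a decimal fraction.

0.337

All 2670×0.192 = 512.64 tonne/day of MgSO4 reaches E, so E = 512.64/0.251 = 2042.4 tonne/day and vapour = 627.61 tonne/day.
The evaporator receives (1−α)·2670 of feed at 0.808 water and removes 0.439 of that water:
0.439×0.808×(1−α)×2670 = 627.61
(1−α) = 627.61/947.08 = 0.6627;  α = 0.3373.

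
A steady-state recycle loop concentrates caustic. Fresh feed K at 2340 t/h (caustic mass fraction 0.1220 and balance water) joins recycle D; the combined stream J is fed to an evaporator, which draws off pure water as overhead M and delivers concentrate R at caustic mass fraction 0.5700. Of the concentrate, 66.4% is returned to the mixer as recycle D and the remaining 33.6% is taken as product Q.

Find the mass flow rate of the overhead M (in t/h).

Overall caustic balance (none leaves overhead): caustic in fresh feed = caustic in product, i.e. 2340×0.122 = (1−0.664)·R·0.570.
R = 285.48/(0.570×0.336) = 1490.6 t/h.
Recycle D = 0.664×1490.6 = 989.76 t/h.
Combined feed J = 2340 + 989.76 = 3329.8 t/h.
Overhead M = J − R = 3329.8 − 1490.6 = 1839.2 t/h.

1839 t/h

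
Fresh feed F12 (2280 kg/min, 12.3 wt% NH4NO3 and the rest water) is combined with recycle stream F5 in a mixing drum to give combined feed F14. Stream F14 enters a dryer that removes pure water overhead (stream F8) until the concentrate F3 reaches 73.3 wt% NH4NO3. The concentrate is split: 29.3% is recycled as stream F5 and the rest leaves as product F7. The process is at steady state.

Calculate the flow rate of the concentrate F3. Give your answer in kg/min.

Overall NH4NO3 balance (none leaves overhead): NH4NO3 in fresh feed = NH4NO3 in product, i.e. 2280×0.123 = (1−0.293)·F3·0.733.
F3 = 280.44/(0.733×0.707) = 541.15 kg/min.

541.1 kg/min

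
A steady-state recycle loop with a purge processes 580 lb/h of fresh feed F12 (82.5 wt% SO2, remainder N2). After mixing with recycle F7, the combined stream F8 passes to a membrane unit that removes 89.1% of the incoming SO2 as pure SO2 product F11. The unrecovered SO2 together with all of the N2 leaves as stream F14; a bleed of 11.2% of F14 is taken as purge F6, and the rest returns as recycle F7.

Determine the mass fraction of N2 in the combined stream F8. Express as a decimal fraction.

N2 enters only via F12 and leaves only via the purge: 580×0.175 = 0.112×(N2 in F14), and the membrane unit passes all N2, so N2 in F8 = N2 in F14 = 906.25 lb/h.
SO2 in F8: m_A = 580×0.825 + (1−0.112)·(1−0.891)·m_A, so m_A = 478.5/0.9032 = 529.78 lb/h.
F8 = 529.78 + 906.25 = 1436 lb/h.
N2 fraction in F8 = 906.25/1436 = 0.631.

0.631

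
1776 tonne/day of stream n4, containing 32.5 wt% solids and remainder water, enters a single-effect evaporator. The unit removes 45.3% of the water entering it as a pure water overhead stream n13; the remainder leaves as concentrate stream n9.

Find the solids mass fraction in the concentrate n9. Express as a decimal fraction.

solids is not removed: 1776×0.325 = 577.2 tonne/day of solids enters n9.
water entering = 1776×0.675 = 1198.8 tonne/day; overhead removed = 0.453×1198.8 = 543.06 tonne/day.
Concentrate = 1776 − 543.06 = 1232.9 tonne/day.
Mass fraction = 577.2/1232.9 = 0.468.

0.468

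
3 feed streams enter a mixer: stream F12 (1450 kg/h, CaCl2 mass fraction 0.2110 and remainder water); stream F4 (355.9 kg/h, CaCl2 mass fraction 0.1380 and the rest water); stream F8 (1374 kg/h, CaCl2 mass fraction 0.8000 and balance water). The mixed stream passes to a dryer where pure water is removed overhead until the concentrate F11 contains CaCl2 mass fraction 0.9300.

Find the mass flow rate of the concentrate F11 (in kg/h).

CaCl2 entering = 1450×0.211 + 355.9×0.138 + 1374×0.800 = 1454.3 kg/h.
All CaCl2 reports to F11, so F11 = 1454.3/0.930 = 1563.7 kg/h.

1564 kg/h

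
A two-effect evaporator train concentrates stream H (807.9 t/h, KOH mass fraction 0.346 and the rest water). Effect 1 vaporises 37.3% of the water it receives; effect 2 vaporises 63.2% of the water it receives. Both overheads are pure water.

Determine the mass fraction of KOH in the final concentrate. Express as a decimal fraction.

0.696

water in feed = 807.9×0.654 = 528.37 t/h.
After stage 1: water left = (1−0.373)×528.37 = 331.29; stream total = 610.82 t/h.
After stage 2: water left = (1−0.632)×331.29 = 121.91; final concentrate = 401.45 t/h.
KOH fraction = 279.53/401.45 = 0.696.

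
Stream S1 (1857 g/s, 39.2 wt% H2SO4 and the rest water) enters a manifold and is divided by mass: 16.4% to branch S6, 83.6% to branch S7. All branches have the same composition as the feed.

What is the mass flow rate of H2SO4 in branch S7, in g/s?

608.6 g/s

Branch S7 total = 0.836×1857 = 1552.5 g/s.
H2SO4 in S7 = 0.392×1552.5 = 608.56 g/s.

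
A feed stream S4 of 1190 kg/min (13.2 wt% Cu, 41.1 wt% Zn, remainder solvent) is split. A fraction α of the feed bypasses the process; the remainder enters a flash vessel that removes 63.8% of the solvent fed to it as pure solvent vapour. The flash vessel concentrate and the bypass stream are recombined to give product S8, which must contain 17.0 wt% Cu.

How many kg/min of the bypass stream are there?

All 1190×0.132 = 157.08 kg/min of Cu reaches S8, so S8 = 157.08/0.170 = 924 kg/min and vapour = 266 kg/min.
The evaporator receives (1−α)·1190 of feed at 0.457 solvent and removes 0.638 of that solvent:
0.638×0.457×(1−α)×1190 = 266
(1−α) = 266/346.96 = 0.7667;  α = 0.2333.
Bypass flow = 0.2333×1190 = 277.69 kg/min.

277.7 kg/min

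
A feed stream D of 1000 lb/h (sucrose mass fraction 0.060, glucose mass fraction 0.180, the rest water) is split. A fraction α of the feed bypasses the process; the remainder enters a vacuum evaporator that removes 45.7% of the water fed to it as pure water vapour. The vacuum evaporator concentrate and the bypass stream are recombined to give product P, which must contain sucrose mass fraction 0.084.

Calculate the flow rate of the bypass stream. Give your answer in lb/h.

177.4 lb/h

All 1000×0.060 = 60 lb/h of sucrose reaches P, so P = 60/0.084 = 714.29 lb/h and vapour = 285.71 lb/h.
The evaporator receives (1−α)·1000 of feed at 0.760 water and removes 0.457 of that water:
0.457×0.760×(1−α)×1000 = 285.71
(1−α) = 285.71/347.32 = 0.8226;  α = 0.1774.
Bypass flow = 0.1774×1000 = 177.37 lb/h.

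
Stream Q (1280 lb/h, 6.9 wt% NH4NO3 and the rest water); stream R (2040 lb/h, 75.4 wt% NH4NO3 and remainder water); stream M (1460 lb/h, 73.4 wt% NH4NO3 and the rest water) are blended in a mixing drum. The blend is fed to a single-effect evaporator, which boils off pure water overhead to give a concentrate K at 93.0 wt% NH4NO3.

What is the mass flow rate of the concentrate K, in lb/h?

NH4NO3 entering = 1280×0.069 + 2040×0.754 + 1460×0.734 = 2698.1 lb/h.
All NH4NO3 reports to K, so K = 2698.1/0.930 = 2901.2 lb/h.

2901 lb/h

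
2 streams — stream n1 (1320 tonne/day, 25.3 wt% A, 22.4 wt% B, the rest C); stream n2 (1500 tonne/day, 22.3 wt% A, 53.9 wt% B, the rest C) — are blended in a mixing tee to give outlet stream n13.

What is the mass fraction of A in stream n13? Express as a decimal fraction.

0.2370

Total flow out = 1320 + 1500 = 2820 tonne/day.
A in = 1320×0.253 + 1500×0.223 = 668.46 tonne/day.
A mass fraction in n13 = 668.46/2820 = 0.2370.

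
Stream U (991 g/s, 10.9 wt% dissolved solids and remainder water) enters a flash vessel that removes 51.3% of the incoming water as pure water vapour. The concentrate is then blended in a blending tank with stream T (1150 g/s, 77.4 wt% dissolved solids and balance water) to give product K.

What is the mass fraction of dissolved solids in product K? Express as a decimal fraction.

0.5913

Vapour removed = 0.513×0.891×991 = 452.97 g/s; concentrate = 538.03 g/s.
dissolved solids reaching the mixer = 108.02 (from concentrate) + 1150×0.774 = 998.12 g/s.
Product flow = 538.03 + 1150 = 1688 g/s; dissolved solids fraction = 0.5913.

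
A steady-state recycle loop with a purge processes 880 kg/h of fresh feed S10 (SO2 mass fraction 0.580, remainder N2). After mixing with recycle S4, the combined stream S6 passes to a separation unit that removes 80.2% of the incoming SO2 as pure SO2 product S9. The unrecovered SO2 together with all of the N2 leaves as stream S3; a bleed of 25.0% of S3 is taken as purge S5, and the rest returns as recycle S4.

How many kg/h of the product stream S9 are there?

480.7 kg/h

SO2 in S6: m_A = 880×0.580 + (1−0.250)·(1−0.802)·m_A, so m_A = 510.4/0.8515 = 599.41 kg/h.
Product S9 = 0.802×599.41 = 480.73 kg/h.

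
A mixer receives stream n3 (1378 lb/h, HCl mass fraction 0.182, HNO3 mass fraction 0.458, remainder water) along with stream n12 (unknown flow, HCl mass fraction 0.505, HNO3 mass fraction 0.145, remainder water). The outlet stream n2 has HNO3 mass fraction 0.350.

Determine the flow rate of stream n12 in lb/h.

Let n12 be the unknown flow. Total out = 1378 + n12.
HNO3 balance: 631.12 + 0.145·n12 = 0.350·(1378 + n12)
(0.145 − 0.350)·n12 = 0.350×1378 − 631.12 = -148.82
n12 = -148.82 / -0.205 = 725.97 lb/h

726 lb/h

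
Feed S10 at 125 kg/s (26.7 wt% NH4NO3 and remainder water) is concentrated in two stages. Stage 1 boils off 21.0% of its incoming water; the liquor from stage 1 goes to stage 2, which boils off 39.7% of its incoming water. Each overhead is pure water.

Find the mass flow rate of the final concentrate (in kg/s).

77.02 kg/s

water in feed = 125×0.733 = 91.625 kg/s.
After stage 1: water left = (1−0.210)×91.625 = 72.384; stream total = 105.76 kg/s.
After stage 2: water left = (1−0.397)×72.384 = 43.647; final concentrate = 77.022 kg/s.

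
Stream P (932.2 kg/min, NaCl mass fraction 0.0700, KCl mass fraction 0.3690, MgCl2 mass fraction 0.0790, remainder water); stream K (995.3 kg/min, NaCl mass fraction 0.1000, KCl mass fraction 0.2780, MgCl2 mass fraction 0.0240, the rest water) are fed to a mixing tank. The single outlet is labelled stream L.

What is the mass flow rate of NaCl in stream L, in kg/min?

NaCl out = NaCl in = 932.2×0.070 + 995.3×0.100 = 164.78 kg/min.

164.8 kg/min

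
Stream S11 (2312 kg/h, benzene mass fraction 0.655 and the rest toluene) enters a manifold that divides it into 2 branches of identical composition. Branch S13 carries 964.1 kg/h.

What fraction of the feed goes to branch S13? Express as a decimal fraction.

0.417

Fraction to S13 = 964.1/2312 = 0.4170.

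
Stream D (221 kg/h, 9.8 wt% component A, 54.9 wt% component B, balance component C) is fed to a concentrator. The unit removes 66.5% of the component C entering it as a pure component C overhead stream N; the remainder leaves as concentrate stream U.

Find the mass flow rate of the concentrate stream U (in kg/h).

component C entering = 221×0.353 = 78.013 kg/h; overhead removed = 0.665×78.013 = 51.879 kg/h.
Concentrate = 221 − 51.879 = 169.12 kg/h.

169.1 kg/h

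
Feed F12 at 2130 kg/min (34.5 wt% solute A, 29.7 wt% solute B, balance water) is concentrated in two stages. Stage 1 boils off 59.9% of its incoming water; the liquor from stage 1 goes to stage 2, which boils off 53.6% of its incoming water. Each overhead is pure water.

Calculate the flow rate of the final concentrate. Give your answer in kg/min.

1509 kg/min

water in feed = 2130×0.358 = 762.54 kg/min.
After stage 1: water left = (1−0.599)×762.54 = 305.78; stream total = 1673.2 kg/min.
After stage 2: water left = (1−0.536)×305.78 = 141.88; final concentrate = 1509.3 kg/min.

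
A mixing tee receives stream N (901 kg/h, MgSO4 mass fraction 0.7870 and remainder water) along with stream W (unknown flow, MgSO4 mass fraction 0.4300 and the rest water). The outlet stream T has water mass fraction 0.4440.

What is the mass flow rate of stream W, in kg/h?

Let W be the unknown flow. Total out = 901 + W.
water balance: 191.91 + 0.570·W = 0.444·(901 + W)
(0.570 − 0.444)·W = 0.444×901 − 191.91 = 208.13
W = 208.13 / 0.126 = 1651.8 kg/h

1652 kg/h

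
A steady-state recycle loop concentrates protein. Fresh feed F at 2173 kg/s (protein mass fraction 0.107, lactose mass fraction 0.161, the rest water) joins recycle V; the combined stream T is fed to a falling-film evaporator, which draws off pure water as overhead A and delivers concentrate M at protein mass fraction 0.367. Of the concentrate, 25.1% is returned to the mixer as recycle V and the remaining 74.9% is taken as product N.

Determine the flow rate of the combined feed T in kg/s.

2385 kg/s

Overall protein balance (none leaves overhead): protein in fresh feed = protein in product, i.e. 2173×0.107 = (1−0.251)·M·0.367.
M = 232.51/(0.367×0.749) = 845.85 kg/s.
Recycle V = 0.251×845.85 = 212.31 kg/s.
Combined feed T = 2173 + 212.31 = 2385.3 kg/s.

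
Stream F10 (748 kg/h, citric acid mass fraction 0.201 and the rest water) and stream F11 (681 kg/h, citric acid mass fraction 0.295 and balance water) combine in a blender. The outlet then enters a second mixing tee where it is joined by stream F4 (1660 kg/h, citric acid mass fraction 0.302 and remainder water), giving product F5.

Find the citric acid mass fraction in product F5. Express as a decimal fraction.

Overall, product flow = 3089 kg/h.
citric acid in = 748×0.201 + 681×0.295 + 1660×0.302 = 852.56 kg/h.
citric acid fraction in F5 = 0.276.

0.276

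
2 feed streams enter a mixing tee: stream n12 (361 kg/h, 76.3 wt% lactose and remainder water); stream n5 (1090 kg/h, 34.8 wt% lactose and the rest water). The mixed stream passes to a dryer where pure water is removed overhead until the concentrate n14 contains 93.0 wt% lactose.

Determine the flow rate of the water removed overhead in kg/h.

lactose entering = 361×0.763 + 1090×0.348 = 654.76 kg/h.
All lactose reports to n14, so n14 = 654.76/0.930 = 704.05 kg/h.
Total feed = 1451 kg/h; overhead = 1451 − 704.05 = 746.95 kg/h.

747 kg/h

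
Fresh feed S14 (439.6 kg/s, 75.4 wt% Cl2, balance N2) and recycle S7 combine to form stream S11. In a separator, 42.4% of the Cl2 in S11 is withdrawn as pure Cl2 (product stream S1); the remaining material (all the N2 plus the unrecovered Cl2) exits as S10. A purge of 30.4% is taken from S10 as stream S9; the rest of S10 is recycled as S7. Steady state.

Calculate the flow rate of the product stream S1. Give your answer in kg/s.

234.6 kg/s

Cl2 in S11: m_A = 439.6×0.754 + (1−0.304)·(1−0.424)·m_A, so m_A = 331.46/0.5991 = 553.26 kg/s.
Product S1 = 0.424×553.26 = 234.58 kg/s.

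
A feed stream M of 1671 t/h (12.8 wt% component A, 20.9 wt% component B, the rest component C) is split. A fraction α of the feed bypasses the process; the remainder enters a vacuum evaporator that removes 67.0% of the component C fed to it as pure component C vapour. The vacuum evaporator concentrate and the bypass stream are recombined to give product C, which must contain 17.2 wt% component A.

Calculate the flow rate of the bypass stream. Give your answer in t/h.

All 1671×0.128 = 213.89 t/h of component A reaches C, so C = 213.89/0.172 = 1243.5 t/h and vapour = 427.47 t/h.
The evaporator receives (1−α)·1671 of feed at 0.663 component C and removes 0.670 of that component C:
0.670×0.663×(1−α)×1671 = 427.47
(1−α) = 427.47/742.27 = 0.5759;  α = 0.4241.
Bypass flow = 0.4241×1671 = 708.7 t/h.

708.7 t/h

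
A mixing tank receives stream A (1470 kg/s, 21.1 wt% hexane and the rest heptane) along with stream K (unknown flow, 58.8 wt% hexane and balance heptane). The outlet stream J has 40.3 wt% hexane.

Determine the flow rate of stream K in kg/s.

Let K be the unknown flow. Total out = 1470 + K.
hexane balance: 310.17 + 0.588·K = 0.403·(1470 + K)
(0.588 − 0.403)·K = 0.403×1470 − 310.17 = 282.24
K = 282.24 / 0.185 = 1525.6 kg/s

1526 kg/s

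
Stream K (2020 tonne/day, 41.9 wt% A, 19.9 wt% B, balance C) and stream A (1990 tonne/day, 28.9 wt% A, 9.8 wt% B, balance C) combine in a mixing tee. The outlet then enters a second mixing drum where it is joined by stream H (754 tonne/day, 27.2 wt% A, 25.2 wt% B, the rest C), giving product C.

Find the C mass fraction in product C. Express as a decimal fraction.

Overall, product flow = 4764 tonne/day.
C in = 2020×0.382 + 1990×0.613 + 754×0.476 = 2350.4 tonne/day.
C fraction in C = 0.493.

0.493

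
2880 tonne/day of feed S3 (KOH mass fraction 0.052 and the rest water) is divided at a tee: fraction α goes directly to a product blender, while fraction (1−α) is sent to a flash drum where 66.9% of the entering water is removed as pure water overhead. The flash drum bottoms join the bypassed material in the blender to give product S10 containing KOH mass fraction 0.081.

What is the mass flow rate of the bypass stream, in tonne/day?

All 2880×0.052 = 149.76 tonne/day of KOH reaches S10, so S10 = 149.76/0.081 = 1848.9 tonne/day and vapour = 1031.1 tonne/day.
The evaporator receives (1−α)·2880 of feed at 0.948 water and removes 0.669 of that water:
0.669×0.948×(1−α)×2880 = 1031.1
(1−α) = 1031.1/1826.5 = 0.5645;  α = 0.4355.
Bypass flow = 0.4355×2880 = 1254.2 tonne/day.

1254 tonne/day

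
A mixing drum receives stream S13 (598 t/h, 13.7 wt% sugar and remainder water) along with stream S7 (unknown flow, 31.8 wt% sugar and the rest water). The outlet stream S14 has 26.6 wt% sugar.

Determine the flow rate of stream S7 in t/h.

Let S7 be the unknown flow. Total out = 598 + S7.
sugar balance: 81.926 + 0.318·S7 = 0.266·(598 + S7)
(0.318 − 0.266)·S7 = 0.266×598 − 81.926 = 77.142
S7 = 77.142 / 0.052 = 1483.5 t/h

1484 t/h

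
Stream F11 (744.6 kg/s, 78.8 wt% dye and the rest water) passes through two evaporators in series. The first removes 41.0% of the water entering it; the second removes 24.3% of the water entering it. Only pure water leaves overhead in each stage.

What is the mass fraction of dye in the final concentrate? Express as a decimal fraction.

0.8927

water in feed = 744.6×0.212 = 157.86 kg/s.
After stage 1: water left = (1−0.410)×157.86 = 93.135; stream total = 679.88 kg/s.
After stage 2: water left = (1−0.243)×93.135 = 70.503; final concentrate = 657.25 kg/s.
dye fraction = 586.74/657.25 = 0.8927.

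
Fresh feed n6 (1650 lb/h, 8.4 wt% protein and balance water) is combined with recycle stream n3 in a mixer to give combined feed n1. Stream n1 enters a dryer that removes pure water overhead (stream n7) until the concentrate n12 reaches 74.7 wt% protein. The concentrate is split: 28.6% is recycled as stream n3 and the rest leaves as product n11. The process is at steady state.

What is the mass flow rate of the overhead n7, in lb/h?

Overall protein balance (none leaves overhead): protein in fresh feed = protein in product, i.e. 1650×0.084 = (1−0.286)·n12·0.747.
n12 = 138.6/(0.747×0.714) = 259.86 lb/h.
Recycle n3 = 0.286×259.86 = 74.321 lb/h.
Combined feed n1 = 1650 + 74.321 = 1724.3 lb/h.
Overhead n7 = n1 − n12 = 1724.3 − 259.86 = 1464.5 lb/h.

1464 lb/h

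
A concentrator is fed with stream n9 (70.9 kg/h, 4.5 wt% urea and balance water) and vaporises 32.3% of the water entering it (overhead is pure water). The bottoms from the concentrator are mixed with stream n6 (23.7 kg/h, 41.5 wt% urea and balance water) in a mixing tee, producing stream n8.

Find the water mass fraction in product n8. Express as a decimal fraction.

0.821

Vapour removed = 0.323×0.955×70.9 = 21.87 kg/h; concentrate = 49.03 kg/h.
water reaching the mixer = 45.839 (from concentrate) + 23.7×0.585 = 59.704 kg/h.
Product flow = 49.03 + 23.7 = 72.73 kg/h; water fraction = 0.821.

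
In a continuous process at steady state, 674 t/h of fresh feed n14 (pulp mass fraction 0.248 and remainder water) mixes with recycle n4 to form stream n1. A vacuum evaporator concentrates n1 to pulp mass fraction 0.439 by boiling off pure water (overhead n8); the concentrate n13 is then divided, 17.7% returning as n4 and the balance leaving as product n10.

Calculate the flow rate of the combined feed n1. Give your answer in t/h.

Overall pulp balance (none leaves overhead): pulp in fresh feed = pulp in product, i.e. 674×0.248 = (1−0.177)·n13·0.439.
n13 = 167.15/(0.439×0.823) = 462.64 t/h.
Recycle n4 = 0.177×462.64 = 81.888 t/h.
Combined feed n1 = 674 + 81.888 = 755.89 t/h.

755.9 t/h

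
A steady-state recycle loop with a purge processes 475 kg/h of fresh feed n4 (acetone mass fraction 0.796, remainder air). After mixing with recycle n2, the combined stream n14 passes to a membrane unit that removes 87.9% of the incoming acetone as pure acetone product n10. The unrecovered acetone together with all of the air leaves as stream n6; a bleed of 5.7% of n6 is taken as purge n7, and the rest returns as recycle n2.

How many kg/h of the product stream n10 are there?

375.2 kg/h

acetone in n14: m_A = 475×0.796 + (1−0.057)·(1−0.879)·m_A, so m_A = 378.1/0.8859 = 426.8 kg/h.
Product n10 = 0.879×426.8 = 375.16 kg/h.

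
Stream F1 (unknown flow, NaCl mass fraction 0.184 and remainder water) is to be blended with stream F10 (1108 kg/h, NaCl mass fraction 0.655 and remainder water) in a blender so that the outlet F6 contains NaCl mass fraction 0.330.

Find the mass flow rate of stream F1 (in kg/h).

Let F1 be the unknown flow. Total out = 1108 + F1.
NaCl balance: 725.74 + 0.184·F1 = 0.330·(1108 + F1)
(0.184 − 0.330)·F1 = 0.330×1108 − 725.74 = -360.1
F1 = -360.1 / -0.146 = 2466.4 kg/h

2466 kg/h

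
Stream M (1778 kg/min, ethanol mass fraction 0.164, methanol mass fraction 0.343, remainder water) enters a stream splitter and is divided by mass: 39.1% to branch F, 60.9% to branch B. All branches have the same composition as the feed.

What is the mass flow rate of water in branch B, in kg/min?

533.8 kg/min

Branch B total = 0.609×1778 = 1082.8 kg/min.
water in B = 0.493×1082.8 = 533.82 kg/min.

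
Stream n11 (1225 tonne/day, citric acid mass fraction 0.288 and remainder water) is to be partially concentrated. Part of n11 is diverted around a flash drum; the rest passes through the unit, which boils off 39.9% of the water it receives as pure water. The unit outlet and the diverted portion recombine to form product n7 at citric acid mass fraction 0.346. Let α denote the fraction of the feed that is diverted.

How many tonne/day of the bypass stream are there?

All 1225×0.288 = 352.8 tonne/day of citric acid reaches n7, so n7 = 352.8/0.346 = 1019.7 tonne/day and vapour = 205.35 tonne/day.
The evaporator receives (1−α)·1225 of feed at 0.712 water and removes 0.399 of that water:
0.399×0.712×(1−α)×1225 = 205.35
(1−α) = 205.35/348.01 = 0.5901;  α = 0.4099.
Bypass flow = 0.4099×1225 = 502.17 tonne/day.

502.2 tonne/day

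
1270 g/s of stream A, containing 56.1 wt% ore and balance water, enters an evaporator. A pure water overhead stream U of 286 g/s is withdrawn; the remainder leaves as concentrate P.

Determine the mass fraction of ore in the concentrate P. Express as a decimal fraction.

0.724

ore is not removed: 1270×0.561 = 712.47 g/s of ore enters P.
Concentrate = 1270 − 286 = 984 g/s.
Mass fraction = 712.47/984 = 0.724.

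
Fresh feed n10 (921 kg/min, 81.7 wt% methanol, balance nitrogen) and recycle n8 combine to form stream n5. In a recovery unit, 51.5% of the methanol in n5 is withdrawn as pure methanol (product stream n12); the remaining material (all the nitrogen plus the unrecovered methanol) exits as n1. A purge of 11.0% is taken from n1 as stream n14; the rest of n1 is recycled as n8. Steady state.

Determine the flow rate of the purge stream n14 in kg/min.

nitrogen enters only via n10 and leaves only via the purge: 921×0.183 = 0.110×(nitrogen in n1), and the recovery unit passes all nitrogen, so nitrogen in n5 = nitrogen in n1 = 1532.2 kg/min.
methanol in n5: m_A = 921×0.817 + (1−0.110)·(1−0.515)·m_A, so m_A = 752.46/0.5684 = 1323.9 kg/min.
n1 = (1−0.515)×1323.9 + 1532.2 = 2174.3 kg/min.
Purge n14 = 0.110×2174.3 = 239.17 kg/min.

239.2 kg/min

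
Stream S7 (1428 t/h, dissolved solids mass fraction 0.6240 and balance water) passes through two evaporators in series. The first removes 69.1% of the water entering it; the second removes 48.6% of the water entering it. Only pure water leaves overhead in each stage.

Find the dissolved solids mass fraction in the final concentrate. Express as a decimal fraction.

water in feed = 1428×0.376 = 536.93 t/h.
After stage 1: water left = (1−0.691)×536.93 = 165.91; stream total = 1057 t/h.
After stage 2: water left = (1−0.486)×165.91 = 85.278; final concentrate = 976.35 t/h.
dissolved solids fraction = 891.07/976.35 = 0.9127.

0.9127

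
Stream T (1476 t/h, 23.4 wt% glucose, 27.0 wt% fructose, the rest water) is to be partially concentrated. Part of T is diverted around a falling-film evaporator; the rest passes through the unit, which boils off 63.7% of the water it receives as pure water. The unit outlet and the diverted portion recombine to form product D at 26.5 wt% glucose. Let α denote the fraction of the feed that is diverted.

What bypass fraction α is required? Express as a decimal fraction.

0.630

All 1476×0.234 = 345.38 t/h of glucose reaches D, so D = 345.38/0.265 = 1303.3 t/h and vapour = 172.66 t/h.
The evaporator receives (1−α)·1476 of feed at 0.496 water and removes 0.637 of that water:
0.637×0.496×(1−α)×1476 = 172.66
(1−α) = 172.66/466.35 = 0.3702;  α = 0.6298.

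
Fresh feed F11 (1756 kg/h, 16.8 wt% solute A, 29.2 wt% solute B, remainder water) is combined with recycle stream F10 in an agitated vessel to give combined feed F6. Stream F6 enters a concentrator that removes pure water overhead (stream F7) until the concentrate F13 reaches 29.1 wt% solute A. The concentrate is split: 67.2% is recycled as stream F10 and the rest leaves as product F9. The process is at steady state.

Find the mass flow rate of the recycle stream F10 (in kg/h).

2077 kg/h

Overall solute A balance (none leaves overhead): solute A in fresh feed = solute A in product, i.e. 1756×0.168 = (1−0.672)·F13·0.291.
F13 = 295.01/(0.291×0.328) = 3090.8 kg/h.
Recycle F10 = 0.672×3090.8 = 2077 kg/h.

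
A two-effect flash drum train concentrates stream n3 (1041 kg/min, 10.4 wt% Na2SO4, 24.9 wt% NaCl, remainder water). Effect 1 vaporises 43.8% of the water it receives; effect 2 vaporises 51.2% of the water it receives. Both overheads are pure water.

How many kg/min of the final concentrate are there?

552.2 kg/min

water in feed = 1041×0.647 = 673.53 kg/min.
After stage 1: water left = (1−0.438)×673.53 = 378.52; stream total = 746 kg/min.
After stage 2: water left = (1−0.512)×378.52 = 184.72; final concentrate = 552.19 kg/min.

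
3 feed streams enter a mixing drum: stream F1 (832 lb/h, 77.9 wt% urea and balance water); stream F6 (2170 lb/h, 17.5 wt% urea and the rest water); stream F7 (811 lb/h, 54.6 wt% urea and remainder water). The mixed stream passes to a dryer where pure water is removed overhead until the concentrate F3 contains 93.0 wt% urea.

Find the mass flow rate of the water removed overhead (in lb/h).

2232 lb/h

urea entering = 832×0.779 + 2170×0.175 + 811×0.546 = 1470.7 lb/h.
All urea reports to F3, so F3 = 1470.7/0.930 = 1581.4 lb/h.
Total feed = 3813 lb/h; overhead = 3813 − 1581.4 = 2231.6 lb/h.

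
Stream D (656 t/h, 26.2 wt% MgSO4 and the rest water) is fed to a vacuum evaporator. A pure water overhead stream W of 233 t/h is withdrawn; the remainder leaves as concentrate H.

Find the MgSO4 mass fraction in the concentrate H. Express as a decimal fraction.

0.406

MgSO4 is not removed: 656×0.262 = 171.87 t/h of MgSO4 enters H.
Concentrate = 656 − 233 = 423 t/h.
Mass fraction = 171.87/423 = 0.406.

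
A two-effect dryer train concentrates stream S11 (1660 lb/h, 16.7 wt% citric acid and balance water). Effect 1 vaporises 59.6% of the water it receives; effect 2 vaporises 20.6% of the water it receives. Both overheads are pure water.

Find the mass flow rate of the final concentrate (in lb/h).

water in feed = 1660×0.833 = 1382.8 lb/h.
After stage 1: water left = (1−0.596)×1382.8 = 558.64; stream total = 835.86 lb/h.
After stage 2: water left = (1−0.206)×558.64 = 443.56; final concentrate = 720.78 lb/h.

720.8 lb/h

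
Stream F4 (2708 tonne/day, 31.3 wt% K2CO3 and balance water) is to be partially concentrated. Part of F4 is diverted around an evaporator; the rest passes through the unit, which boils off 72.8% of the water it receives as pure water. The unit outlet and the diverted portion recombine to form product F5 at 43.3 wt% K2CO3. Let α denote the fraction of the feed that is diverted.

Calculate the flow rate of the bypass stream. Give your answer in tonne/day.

All 2708×0.313 = 847.6 tonne/day of K2CO3 reaches F5, so F5 = 847.6/0.433 = 1957.5 tonne/day and vapour = 750.48 tonne/day.
The evaporator receives (1−α)·2708 of feed at 0.687 water and removes 0.728 of that water:
0.728×0.687×(1−α)×2708 = 750.48
(1−α) = 750.48/1354.4 = 0.5541;  α = 0.4459.
Bypass flow = 0.4459×2708 = 1207.4 tonne/day.

1207 tonne/day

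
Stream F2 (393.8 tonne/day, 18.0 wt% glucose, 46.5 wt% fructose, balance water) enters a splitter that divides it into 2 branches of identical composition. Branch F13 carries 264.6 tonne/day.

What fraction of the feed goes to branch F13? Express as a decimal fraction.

0.672

Fraction to F13 = 264.6/393.8 = 0.6719.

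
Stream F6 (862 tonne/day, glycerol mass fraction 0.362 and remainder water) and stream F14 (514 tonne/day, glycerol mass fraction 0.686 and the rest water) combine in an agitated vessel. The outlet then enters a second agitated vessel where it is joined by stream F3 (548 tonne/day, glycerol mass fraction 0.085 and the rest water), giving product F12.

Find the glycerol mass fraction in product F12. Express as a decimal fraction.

0.370

Overall, product flow = 1924 tonne/day.
glycerol in = 862×0.362 + 514×0.686 + 548×0.085 = 711.23 tonne/day.
glycerol fraction in F12 = 0.370.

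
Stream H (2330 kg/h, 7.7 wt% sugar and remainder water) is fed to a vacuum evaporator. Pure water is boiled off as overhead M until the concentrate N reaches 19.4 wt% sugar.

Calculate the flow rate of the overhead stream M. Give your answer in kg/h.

sugar is conserved: 2330×0.077 = 179.41 kg/h all reports to the concentrate.
Concentrate = 179.41/(target fraction) = 924.79 kg/h.
Overhead = 2330 − 924.79 = 1405.2 kg/h.

1405 kg/h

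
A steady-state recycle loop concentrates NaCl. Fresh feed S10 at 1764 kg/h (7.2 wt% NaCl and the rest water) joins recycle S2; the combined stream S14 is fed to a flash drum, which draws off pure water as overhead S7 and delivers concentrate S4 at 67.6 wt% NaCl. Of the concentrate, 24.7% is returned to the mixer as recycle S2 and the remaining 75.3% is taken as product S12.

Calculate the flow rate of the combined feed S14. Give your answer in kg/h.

1826 kg/h

Overall NaCl balance (none leaves overhead): NaCl in fresh feed = NaCl in product, i.e. 1764×0.072 = (1−0.247)·S4·0.676.
S4 = 127.01/(0.676×0.753) = 249.51 kg/h.
Recycle S2 = 0.247×249.51 = 61.629 kg/h.
Combined feed S14 = 1764 + 61.629 = 1825.6 kg/h.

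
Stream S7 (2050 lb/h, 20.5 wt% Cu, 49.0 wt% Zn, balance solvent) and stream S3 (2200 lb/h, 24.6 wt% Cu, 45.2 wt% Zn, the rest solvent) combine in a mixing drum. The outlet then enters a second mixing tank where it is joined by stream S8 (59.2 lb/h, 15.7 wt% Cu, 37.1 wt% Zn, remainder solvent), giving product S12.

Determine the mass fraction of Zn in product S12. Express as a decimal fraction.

Overall, product flow = 4309.2 lb/h.
Zn in = 2050×0.490 + 2200×0.452 + 59.2×0.371 = 2020.9 lb/h.
Zn fraction in S12 = 0.469.

0.469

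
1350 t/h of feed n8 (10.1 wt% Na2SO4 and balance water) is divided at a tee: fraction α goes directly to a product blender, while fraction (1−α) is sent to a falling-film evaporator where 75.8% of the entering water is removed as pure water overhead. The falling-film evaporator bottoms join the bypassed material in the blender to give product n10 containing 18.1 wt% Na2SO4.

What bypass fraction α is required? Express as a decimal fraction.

0.351

All 1350×0.101 = 136.35 t/h of Na2SO4 reaches n10, so n10 = 136.35/0.181 = 753.31 t/h and vapour = 596.69 t/h.
The evaporator receives (1−α)·1350 of feed at 0.899 water and removes 0.758 of that water:
0.758×0.899×(1−α)×1350 = 596.69
(1−α) = 596.69/919.95 = 0.6486;  α = 0.3514.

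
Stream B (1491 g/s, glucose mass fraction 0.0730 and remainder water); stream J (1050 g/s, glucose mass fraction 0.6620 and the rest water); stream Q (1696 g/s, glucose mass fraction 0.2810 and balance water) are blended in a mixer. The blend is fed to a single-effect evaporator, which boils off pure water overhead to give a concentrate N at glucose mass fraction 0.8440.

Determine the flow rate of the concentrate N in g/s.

glucose entering = 1491×0.073 + 1050×0.662 + 1696×0.281 = 1280.5 g/s.
All glucose reports to N, so N = 1280.5/0.844 = 1517.2 g/s.

1517 g/s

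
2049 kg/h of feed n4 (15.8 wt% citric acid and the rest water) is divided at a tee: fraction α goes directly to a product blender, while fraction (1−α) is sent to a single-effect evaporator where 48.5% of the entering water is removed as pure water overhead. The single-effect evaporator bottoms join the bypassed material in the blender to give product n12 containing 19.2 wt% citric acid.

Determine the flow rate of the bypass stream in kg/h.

1160 kg/h

All 2049×0.158 = 323.74 kg/h of citric acid reaches n12, so n12 = 323.74/0.192 = 1686.2 kg/h and vapour = 362.84 kg/h.
The evaporator receives (1−α)·2049 of feed at 0.842 water and removes 0.485 of that water:
0.485×0.842×(1−α)×2049 = 362.84
(1−α) = 362.84/836.75 = 0.4336;  α = 0.5664.
Bypass flow = 0.5664×2049 = 1160.5 kg/h.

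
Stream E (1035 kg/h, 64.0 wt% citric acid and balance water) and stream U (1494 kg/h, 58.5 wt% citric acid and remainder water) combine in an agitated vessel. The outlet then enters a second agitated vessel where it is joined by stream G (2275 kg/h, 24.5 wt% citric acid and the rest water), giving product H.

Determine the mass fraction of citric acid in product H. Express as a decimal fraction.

Overall, product flow = 4804 kg/h.
citric acid in = 1035×0.640 + 1494×0.585 + 2275×0.245 = 2093.8 kg/h.
citric acid fraction in H = 0.4358.

0.4358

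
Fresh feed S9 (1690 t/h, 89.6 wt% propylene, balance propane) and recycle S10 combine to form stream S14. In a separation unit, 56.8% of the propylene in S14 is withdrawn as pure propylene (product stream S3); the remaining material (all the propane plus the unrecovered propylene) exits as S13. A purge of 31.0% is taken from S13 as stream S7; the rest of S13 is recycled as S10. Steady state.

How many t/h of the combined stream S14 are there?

2724 t/h

propane enters only via S9 and leaves only via the purge: 1690×0.104 = 0.310×(propane in S13), and the separation unit passes all propane, so propane in S14 = propane in S13 = 566.97 t/h.
propylene in S14: m_A = 1690×0.896 + (1−0.310)·(1−0.568)·m_A, so m_A = 1514.2/0.7019 = 2157.3 t/h.
S14 = 2157.3 + 566.97 = 2724.3 t/h.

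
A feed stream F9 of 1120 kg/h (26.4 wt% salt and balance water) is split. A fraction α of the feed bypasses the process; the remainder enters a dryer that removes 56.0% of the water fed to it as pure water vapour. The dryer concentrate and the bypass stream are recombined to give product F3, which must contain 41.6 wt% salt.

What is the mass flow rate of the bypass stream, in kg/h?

127.1 kg/h

All 1120×0.264 = 295.68 kg/h of salt reaches F3, so F3 = 295.68/0.416 = 710.77 kg/h and vapour = 409.23 kg/h.
The evaporator receives (1−α)·1120 of feed at 0.736 water and removes 0.560 of that water:
0.560×0.736×(1−α)×1120 = 409.23
(1−α) = 409.23/461.62 = 0.8865;  α = 0.1135.
Bypass flow = 0.1135×1120 = 127.11 kg/h.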